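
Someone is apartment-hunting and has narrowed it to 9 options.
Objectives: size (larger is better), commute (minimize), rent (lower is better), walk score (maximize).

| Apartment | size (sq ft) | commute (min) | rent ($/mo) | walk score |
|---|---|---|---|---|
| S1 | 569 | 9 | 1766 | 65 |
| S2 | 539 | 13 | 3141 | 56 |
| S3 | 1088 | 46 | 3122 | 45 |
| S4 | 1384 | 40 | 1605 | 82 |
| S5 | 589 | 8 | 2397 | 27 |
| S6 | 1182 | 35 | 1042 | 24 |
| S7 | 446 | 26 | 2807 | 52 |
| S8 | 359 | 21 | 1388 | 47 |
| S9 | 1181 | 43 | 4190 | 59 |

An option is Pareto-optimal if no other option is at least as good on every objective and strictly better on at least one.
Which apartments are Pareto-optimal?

S1, S4, S5, S6, S8

S1: not dominated.
S2: dominated by S1 (size 569≥539, commute 9≤13, rent 1766≤3141, walk score 65≥56).
S3: dominated by S4 (size 1384≥1088, commute 40≤46, rent 1605≤3122, walk score 82≥45).
S4: not dominated (best size).
S5: not dominated (best commute).
S6: not dominated (best rent).
S7: dominated by S1 (size 569≥446, commute 9≤26, rent 1766≤2807, walk score 65≥52).
S8: not dominated.
S9: dominated by S4 (size 1384≥1181, commute 40≤43, rent 1605≤4190, walk score 82≥59).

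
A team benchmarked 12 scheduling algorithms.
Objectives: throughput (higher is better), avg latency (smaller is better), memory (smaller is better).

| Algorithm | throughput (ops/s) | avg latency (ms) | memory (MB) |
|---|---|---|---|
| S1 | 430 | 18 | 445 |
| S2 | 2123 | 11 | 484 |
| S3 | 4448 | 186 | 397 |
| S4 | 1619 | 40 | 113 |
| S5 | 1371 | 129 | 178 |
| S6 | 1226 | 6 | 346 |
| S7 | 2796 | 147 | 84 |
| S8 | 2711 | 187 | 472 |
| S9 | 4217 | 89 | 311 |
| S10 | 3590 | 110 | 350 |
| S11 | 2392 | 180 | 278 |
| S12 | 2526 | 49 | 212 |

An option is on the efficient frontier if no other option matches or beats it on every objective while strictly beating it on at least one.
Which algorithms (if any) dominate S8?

S3, S7, S9, S10

S3: throughput 4448≥2711, avg latency 186≤187, memory 397≤472 — dominates S8.
S7: throughput 2796≥2711, avg latency 147≤187, memory 84≤472 — dominates S8.
S9: throughput 4217≥2711, avg latency 89≤187, memory 311≤472 — dominates S8.
S10: throughput 3590≥2711, avg latency 110≤187, memory 350≤472 — dominates S8.
Others (S1, S2, S4, S5, S6, S11, S12) are each worse than S8 on at least one objective.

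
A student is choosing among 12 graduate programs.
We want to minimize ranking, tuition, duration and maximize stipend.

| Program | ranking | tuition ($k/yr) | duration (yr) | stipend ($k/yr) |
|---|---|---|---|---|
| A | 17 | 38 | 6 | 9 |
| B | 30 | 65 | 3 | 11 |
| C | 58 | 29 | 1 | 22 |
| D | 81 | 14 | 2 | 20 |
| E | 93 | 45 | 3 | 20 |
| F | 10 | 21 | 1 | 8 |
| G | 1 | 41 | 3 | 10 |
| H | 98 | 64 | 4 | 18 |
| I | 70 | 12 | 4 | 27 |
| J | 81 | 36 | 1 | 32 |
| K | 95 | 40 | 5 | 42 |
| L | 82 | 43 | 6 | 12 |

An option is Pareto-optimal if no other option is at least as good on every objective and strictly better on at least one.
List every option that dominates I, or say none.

A: worse on tuition (38 vs 12).
B: worse on tuition (65 vs 12).
C: worse on tuition (29 vs 12).
D: worse on ranking (81 vs 70).
E: worse on ranking (93 vs 70).
F: worse on tuition (21 vs 12).
G: worse on tuition (41 vs 12).
H: worse on ranking (98 vs 70).
J: worse on ranking (81 vs 70).
K: worse on ranking (95 vs 70).
L: worse on ranking (82 vs 70).
No option dominates I.

none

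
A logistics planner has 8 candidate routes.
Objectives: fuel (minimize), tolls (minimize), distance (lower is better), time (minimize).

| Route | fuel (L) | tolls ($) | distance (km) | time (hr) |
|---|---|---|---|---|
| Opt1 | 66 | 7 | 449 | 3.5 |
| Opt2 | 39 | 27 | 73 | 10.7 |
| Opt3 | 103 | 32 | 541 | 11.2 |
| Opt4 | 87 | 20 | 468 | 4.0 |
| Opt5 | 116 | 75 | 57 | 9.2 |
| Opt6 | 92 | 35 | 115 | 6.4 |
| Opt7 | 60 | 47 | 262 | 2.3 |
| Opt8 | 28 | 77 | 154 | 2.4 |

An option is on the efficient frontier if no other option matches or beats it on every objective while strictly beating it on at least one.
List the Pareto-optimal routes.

Opt1: not dominated (best tolls).
Opt2: not dominated.
Opt3: dominated by Opt1 (fuel 66≤103, tolls 7≤32, distance 449≤541, time 3.5≤11.2).
Opt4: dominated by Opt1 (fuel 66≤87, tolls 7≤20, distance 449≤468, time 3.5≤4.0).
Opt5: not dominated (best distance).
Opt6: not dominated.
Opt7: not dominated (best time).
Opt8: not dominated (best fuel).

Opt1, Opt2, Opt5, Opt6, Opt7, Opt8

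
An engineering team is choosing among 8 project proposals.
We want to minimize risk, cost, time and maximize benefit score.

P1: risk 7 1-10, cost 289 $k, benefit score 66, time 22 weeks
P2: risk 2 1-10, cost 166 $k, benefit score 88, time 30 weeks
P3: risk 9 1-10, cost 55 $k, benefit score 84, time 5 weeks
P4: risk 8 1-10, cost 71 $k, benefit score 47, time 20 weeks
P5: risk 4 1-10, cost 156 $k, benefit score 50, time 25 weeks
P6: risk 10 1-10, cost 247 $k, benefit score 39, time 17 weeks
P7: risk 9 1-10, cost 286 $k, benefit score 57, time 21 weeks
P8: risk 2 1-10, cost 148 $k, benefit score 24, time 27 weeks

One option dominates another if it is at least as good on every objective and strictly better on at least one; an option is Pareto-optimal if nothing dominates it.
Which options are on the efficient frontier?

P1, P2, P3, P4, P5, P8

P1: not dominated.
P2: not dominated (best benefit score).
P3: not dominated (best cost).
P4: not dominated.
P5: not dominated.
P6: dominated by P3 (risk 9≤10, cost 55≤247, benefit score 84≥39, time 5≤17).
P7: dominated by P3 (risk 9≤9, cost 55≤286, benefit score 84≥57, time 5≤21).
P8: not dominated.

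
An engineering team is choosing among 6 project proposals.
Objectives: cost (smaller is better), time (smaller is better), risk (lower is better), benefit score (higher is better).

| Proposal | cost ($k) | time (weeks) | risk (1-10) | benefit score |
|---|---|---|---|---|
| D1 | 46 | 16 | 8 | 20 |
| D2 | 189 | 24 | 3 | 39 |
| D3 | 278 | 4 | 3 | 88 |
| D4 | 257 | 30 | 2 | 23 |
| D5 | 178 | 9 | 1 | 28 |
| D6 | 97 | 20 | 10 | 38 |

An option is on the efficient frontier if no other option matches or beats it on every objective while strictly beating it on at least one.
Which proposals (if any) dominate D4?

D5: cost 178≤257, time 9≤30, risk 1≤2, benefit score 28≥23 — dominates D4.
Others (D1, D2, D3, D6) are each worse than D4 on at least one objective.

D5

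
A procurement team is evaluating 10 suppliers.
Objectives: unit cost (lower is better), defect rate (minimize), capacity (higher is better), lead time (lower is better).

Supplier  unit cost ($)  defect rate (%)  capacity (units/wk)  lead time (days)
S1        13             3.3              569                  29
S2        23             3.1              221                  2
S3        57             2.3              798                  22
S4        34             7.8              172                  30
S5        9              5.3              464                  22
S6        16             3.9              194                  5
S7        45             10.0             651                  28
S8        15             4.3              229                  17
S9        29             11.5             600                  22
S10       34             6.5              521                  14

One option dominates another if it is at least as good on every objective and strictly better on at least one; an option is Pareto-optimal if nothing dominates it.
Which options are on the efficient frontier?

S1, S2, S3, S5, S6, S7, S8, S9, S10

S1: not dominated.
S2: not dominated (best lead time).
S3: not dominated (best defect rate).
S4: dominated by S1 (unit cost 13≤34, defect rate 3.3≤7.8, capacity 569≥172, lead time 29≤30).
S5: not dominated (best unit cost).
S6: not dominated.
S7: not dominated.
S8: not dominated.
S9: not dominated.
S10: not dominated.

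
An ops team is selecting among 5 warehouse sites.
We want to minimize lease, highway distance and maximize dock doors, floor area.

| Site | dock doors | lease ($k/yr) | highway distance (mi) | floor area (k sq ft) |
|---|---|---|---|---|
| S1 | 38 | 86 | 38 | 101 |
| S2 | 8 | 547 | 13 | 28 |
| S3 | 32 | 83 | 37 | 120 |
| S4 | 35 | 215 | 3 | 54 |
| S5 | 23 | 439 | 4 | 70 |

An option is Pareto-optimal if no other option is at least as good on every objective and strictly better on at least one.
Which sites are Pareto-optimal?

S1: not dominated (best dock doors).
S2: dominated by S4 (dock doors 35≥8, lease 215≤547, highway distance 3≤13, floor area 54≥28).
S3: not dominated (best lease).
S4: not dominated (best highway distance).
S5: not dominated.

S1, S3, S4, S5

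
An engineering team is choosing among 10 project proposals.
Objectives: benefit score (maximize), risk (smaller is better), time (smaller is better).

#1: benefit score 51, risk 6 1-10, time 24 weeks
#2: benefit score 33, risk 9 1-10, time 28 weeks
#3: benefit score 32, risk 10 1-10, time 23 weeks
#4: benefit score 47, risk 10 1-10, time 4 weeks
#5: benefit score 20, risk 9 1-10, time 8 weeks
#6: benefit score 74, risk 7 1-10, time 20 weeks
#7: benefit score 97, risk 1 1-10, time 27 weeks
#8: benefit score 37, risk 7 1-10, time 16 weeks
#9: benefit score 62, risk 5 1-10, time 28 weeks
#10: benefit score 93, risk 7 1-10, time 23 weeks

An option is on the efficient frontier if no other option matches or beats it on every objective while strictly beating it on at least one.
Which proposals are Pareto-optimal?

#1: not dominated.
#2: dominated by #1 (benefit score 51≥33, risk 6≤9, time 24≤28).
#3: dominated by #4 (benefit score 47≥32, risk 10≤10, time 4≤23).
#4: not dominated (best time).
#5: not dominated.
#6: not dominated.
#7: not dominated (best benefit score).
#8: not dominated.
#9: dominated by #7 (benefit score 97≥62, risk 1≤5, time 27≤28).
#10: not dominated.

#1, #4, #5, #6, #7, #8, #10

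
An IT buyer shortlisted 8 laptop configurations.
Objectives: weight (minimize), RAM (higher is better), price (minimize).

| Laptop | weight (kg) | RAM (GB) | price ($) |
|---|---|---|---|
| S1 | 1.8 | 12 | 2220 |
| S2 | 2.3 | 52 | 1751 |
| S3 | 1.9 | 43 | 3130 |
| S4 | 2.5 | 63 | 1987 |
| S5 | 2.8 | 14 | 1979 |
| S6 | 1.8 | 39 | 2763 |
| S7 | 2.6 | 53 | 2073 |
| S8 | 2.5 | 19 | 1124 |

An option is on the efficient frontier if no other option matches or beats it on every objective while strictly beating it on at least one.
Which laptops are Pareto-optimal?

S1: not dominated.
S2: not dominated.
S3: not dominated.
S4: not dominated (best RAM).
S5: dominated by S2 (weight 2.3≤2.8, RAM 52≥14, price 1751≤1979).
S6: not dominated.
S7: dominated by S4 (weight 2.5≤2.6, RAM 63≥53, price 1987≤2073).
S8: not dominated (best price).

S1, S2, S3, S4, S6, S8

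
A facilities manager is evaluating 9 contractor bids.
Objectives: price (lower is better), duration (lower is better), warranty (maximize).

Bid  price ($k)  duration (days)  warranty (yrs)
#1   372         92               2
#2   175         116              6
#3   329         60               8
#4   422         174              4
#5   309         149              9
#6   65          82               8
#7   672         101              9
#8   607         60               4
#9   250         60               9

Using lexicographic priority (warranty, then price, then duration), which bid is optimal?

First maximize warranty: best is 9, kept {#5, #7, #9}.
Then minimize price: best is 250, kept {#9}.

#9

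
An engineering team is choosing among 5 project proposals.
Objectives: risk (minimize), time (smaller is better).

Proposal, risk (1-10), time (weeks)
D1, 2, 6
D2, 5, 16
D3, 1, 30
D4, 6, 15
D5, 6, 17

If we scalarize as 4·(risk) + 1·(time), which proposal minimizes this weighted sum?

D1

D1: 4·2 + 1·6 = 14
D2: 4·5 + 1·16 = 36
D3: 4·1 + 1·30 = 34
D4: 4·6 + 1·15 = 39
D5: 4·6 + 1·17 = 41
Lowest: D1 at 14.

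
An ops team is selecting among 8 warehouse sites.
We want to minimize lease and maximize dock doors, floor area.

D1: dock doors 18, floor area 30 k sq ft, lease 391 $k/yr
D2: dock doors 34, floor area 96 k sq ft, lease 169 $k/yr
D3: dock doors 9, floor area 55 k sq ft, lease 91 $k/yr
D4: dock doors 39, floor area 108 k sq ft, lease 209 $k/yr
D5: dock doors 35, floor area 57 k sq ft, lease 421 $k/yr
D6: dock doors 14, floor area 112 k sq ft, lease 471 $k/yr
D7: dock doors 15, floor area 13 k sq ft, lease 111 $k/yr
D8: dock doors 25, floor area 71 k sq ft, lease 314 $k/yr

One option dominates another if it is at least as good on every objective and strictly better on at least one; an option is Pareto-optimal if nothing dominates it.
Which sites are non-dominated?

D1: dominated by D2 (dock doors 34≥18, floor area 96≥30, lease 169≤391).
D2: not dominated.
D3: not dominated (best lease).
D4: not dominated (best dock doors).
D5: dominated by D4 (dock doors 39≥35, floor area 108≥57, lease 209≤421).
D6: not dominated (best floor area).
D7: not dominated.
D8: dominated by D2 (dock doors 34≥25, floor area 96≥71, lease 169≤314).

D2, D3, D4, D6, D7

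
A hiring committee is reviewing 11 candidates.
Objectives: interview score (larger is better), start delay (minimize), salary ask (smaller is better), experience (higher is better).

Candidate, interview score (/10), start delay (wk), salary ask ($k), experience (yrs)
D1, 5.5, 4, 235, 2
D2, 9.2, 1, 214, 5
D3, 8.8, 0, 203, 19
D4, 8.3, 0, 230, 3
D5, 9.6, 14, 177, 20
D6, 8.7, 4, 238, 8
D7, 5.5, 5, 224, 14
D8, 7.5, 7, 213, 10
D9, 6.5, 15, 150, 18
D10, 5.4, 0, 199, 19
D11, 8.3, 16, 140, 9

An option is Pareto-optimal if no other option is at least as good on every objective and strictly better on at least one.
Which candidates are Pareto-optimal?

D1: dominated by D2 (interview score 9.2≥5.5, start delay 1≤4, salary ask 214≤235, experience 5≥2).
D2: not dominated.
D3: not dominated.
D4: dominated by D3 (interview score 8.8≥8.3, start delay 0≤0, salary ask 203≤230, experience 19≥3).
D5: not dominated (best interview score).
D6: dominated by D3 (interview score 8.8≥8.7, start delay 0≤4, salary ask 203≤238, experience 19≥8).
D7: dominated by D3 (interview score 8.8≥5.5, start delay 0≤5, salary ask 203≤224, experience 19≥14).
D8: dominated by D3 (interview score 8.8≥7.5, start delay 0≤7, salary ask 203≤213, experience 19≥10).
D9: not dominated.
D10: not dominated.
D11: not dominated (best salary ask).

D2, D3, D5, D9, D10, D11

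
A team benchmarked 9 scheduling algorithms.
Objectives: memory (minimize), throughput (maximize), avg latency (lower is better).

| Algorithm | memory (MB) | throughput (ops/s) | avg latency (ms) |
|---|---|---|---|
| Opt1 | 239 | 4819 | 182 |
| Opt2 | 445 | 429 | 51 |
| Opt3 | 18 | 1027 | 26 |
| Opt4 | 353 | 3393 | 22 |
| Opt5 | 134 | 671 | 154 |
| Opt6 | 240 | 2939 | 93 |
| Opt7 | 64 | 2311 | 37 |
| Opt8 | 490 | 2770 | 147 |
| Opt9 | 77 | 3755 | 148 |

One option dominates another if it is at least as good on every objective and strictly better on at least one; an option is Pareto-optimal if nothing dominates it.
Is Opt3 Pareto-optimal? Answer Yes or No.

Yes

Opt1: worse on memory (239 vs 18).
Opt2: worse on memory (445 vs 18).
Opt4: worse on memory (353 vs 18).
Opt5: worse on memory (134 vs 18).
Opt6: worse on memory (240 vs 18).
Opt7: worse on memory (64 vs 18).
Opt8: worse on memory (490 vs 18).
Opt9: worse on memory (77 vs 18).
No option is at least as good as Opt3 on every objective and strictly better on one.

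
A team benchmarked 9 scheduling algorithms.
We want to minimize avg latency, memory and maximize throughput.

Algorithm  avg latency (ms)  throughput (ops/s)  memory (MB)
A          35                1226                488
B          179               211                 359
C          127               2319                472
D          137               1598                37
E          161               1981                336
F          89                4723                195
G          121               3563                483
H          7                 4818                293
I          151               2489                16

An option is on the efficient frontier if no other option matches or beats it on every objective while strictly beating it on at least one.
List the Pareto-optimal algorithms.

A: dominated by H (avg latency 7≤35, throughput 4818≥1226, memory 293≤488).
B: dominated by D (avg latency 137≤179, throughput 1598≥211, memory 37≤359).
C: dominated by F (avg latency 89≤127, throughput 4723≥2319, memory 195≤472).
D: not dominated.
E: dominated by F (avg latency 89≤161, throughput 4723≥1981, memory 195≤336).
F: not dominated.
G: dominated by F (avg latency 89≤121, throughput 4723≥3563, memory 195≤483).
H: not dominated (best avg latency).
I: not dominated (best memory).

D, F, H, I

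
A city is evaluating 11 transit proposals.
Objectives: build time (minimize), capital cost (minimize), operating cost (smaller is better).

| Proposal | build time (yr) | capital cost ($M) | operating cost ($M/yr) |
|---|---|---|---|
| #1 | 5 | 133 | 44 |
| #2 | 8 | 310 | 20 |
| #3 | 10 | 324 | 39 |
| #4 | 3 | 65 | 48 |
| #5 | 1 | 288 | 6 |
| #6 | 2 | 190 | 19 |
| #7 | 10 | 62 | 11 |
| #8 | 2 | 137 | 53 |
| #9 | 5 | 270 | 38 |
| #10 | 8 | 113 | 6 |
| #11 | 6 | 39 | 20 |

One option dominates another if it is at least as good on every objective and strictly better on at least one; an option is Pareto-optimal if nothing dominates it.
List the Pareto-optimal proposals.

#1, #4, #5, #6, #7, #8, #10, #11

#1: not dominated.
#2: dominated by #5 (build time 1≤8, capital cost 288≤310, operating cost 6≤20).
#3: dominated by #2 (build time 8≤10, capital cost 310≤324, operating cost 20≤39).
#4: not dominated.
#5: not dominated (best build time).
#6: not dominated.
#7: not dominated.
#8: not dominated.
#9: dominated by #6 (build time 2≤5, capital cost 190≤270, operating cost 19≤38).
#10: not dominated.
#11: not dominated (best capital cost).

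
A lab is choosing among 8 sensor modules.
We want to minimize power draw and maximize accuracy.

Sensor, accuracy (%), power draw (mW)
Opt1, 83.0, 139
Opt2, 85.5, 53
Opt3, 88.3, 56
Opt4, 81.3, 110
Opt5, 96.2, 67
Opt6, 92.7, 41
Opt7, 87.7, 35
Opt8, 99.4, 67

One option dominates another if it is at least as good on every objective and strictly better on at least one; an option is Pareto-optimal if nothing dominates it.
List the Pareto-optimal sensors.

Opt1: dominated by Opt2 (accuracy 85.5≥83.0, power draw 53≤139).
Opt2: dominated by Opt6 (accuracy 92.7≥85.5, power draw 41≤53).
Opt3: dominated by Opt6 (accuracy 92.7≥88.3, power draw 41≤56).
Opt4: dominated by Opt2 (accuracy 85.5≥81.3, power draw 53≤110).
Opt5: dominated by Opt8 (accuracy 99.4≥96.2, power draw 67≤67).
Opt6: not dominated.
Opt7: not dominated (best power draw).
Opt8: not dominated (best accuracy).

Opt6, Opt7, Opt8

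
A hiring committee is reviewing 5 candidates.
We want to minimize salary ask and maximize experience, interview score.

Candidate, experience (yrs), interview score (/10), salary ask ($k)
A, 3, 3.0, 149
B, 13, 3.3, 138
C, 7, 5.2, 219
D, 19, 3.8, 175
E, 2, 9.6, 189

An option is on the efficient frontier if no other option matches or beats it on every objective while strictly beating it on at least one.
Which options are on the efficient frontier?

A: dominated by B (experience 13≥3, interview score 3.3≥3.0, salary ask 138≤149).
B: not dominated (best salary ask).
C: not dominated.
D: not dominated (best experience).
E: not dominated (best interview score).

B, C, D, E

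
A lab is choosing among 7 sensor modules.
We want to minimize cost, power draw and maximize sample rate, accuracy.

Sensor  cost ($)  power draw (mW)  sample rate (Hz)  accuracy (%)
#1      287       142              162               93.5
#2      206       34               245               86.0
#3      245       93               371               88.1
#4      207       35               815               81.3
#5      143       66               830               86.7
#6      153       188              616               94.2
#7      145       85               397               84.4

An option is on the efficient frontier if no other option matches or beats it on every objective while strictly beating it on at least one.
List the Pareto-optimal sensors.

#1, #2, #3, #4, #5, #6

#1: not dominated.
#2: not dominated (best power draw).
#3: not dominated.
#4: not dominated.
#5: not dominated (best cost).
#6: not dominated (best accuracy).
#7: dominated by #5 (cost 143≤145, power draw 66≤85, sample rate 830≥397, accuracy 86.7≥84.4).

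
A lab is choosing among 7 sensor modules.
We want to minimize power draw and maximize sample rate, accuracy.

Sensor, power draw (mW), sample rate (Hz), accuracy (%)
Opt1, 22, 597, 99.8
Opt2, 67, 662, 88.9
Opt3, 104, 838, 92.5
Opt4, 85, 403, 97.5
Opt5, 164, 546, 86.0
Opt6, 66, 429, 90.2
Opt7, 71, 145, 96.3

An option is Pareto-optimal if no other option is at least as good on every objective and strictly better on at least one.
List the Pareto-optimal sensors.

Opt1: not dominated (best power draw).
Opt2: not dominated.
Opt3: not dominated (best sample rate).
Opt4: dominated by Opt1 (power draw 22≤85, sample rate 597≥403, accuracy 99.8≥97.5).
Opt5: dominated by Opt1 (power draw 22≤164, sample rate 597≥546, accuracy 99.8≥86.0).
Opt6: dominated by Opt1 (power draw 22≤66, sample rate 597≥429, accuracy 99.8≥90.2).
Opt7: dominated by Opt1 (power draw 22≤71, sample rate 597≥145, accuracy 99.8≥96.3).

Opt1, Opt2, Opt3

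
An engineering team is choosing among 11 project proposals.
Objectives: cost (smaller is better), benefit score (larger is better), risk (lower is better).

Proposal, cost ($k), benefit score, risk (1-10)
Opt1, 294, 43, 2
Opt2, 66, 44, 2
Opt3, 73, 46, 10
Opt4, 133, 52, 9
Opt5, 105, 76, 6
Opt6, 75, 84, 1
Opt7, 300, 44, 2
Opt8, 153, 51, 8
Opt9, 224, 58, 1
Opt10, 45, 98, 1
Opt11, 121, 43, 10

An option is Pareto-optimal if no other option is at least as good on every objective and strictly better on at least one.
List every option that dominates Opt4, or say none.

Opt5, Opt6, Opt10

Opt5: cost 105≤133, benefit score 76≥52, risk 6≤9 — dominates Opt4.
Opt6: cost 75≤133, benefit score 84≥52, risk 1≤9 — dominates Opt4.
Opt10: cost 45≤133, benefit score 98≥52, risk 1≤9 — dominates Opt4.
Others (Opt1, Opt2, Opt3, Opt7, Opt8, Opt9, Opt11) are each worse than Opt4 on at least one objective.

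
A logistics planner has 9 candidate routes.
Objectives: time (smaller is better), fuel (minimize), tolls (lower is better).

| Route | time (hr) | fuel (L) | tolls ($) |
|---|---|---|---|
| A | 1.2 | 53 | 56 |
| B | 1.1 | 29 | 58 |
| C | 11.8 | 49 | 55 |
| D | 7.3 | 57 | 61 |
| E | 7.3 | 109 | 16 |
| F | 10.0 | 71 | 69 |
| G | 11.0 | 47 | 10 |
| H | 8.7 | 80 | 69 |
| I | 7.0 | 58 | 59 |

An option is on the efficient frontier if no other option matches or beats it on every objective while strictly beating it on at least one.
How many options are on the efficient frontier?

4

A: not dominated.
B: not dominated (best time).
C: dominated by G (time 11.0≤11.8, fuel 47≤49, tolls 10≤55).
D: dominated by A (time 1.2≤7.3, fuel 53≤57, tolls 56≤61).
E: not dominated.
F: dominated by A (time 1.2≤10.0, fuel 53≤71, tolls 56≤69).
G: not dominated (best tolls).
H: dominated by A (time 1.2≤8.7, fuel 53≤80, tolls 56≤69).
I: dominated by A (time 1.2≤7.0, fuel 53≤58, tolls 56≤59).
Pareto-optimal: A, B, E, G → 4.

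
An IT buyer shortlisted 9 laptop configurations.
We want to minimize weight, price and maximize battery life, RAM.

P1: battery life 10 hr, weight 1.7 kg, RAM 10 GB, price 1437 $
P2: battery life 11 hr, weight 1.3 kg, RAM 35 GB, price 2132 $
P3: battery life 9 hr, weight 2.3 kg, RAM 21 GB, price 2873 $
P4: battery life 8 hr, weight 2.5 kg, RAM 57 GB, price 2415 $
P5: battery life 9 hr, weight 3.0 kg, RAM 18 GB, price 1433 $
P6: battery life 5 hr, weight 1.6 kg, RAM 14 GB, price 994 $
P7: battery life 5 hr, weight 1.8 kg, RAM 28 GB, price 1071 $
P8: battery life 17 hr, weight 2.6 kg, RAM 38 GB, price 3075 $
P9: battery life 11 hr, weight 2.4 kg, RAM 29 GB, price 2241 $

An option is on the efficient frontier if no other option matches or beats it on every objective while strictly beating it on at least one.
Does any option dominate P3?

P2 vs P3: battery life 11≥9, weight 1.3≤2.3, RAM 35≥21, price 2132≤2873 — P2 is at least as good on every objective and strictly better on at least one, so P2 dominates P3.

Yes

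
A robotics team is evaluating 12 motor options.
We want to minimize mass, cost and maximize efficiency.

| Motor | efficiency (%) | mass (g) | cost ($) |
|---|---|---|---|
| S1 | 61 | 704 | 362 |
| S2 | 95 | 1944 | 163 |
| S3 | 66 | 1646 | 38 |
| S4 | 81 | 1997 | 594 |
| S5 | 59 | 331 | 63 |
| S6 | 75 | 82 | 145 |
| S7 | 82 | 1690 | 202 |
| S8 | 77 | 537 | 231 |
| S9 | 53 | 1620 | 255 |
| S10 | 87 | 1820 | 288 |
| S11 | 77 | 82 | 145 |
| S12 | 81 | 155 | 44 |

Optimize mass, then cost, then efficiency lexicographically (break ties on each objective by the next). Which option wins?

First minimize mass: best is 82, kept {S6, S11}.
Then minimize cost: best is 145, kept {S6, S11}.
Then maximize efficiency: best is 77, kept {S11}.

S11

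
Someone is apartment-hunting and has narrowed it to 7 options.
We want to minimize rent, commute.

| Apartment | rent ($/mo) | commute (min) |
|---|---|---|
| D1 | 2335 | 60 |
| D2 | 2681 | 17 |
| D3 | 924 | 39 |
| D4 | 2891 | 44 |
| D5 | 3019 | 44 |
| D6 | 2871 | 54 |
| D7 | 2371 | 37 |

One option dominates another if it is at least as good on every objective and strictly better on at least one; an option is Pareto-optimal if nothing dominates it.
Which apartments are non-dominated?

D2, D3, D7

D1: dominated by D3 (rent 924≤2335, commute 39≤60).
D2: not dominated (best commute).
D3: not dominated (best rent).
D4: dominated by D2 (rent 2681≤2891, commute 17≤44).
D5: dominated by D2 (rent 2681≤3019, commute 17≤44).
D6: dominated by D2 (rent 2681≤2871, commute 17≤54).
D7: not dominated.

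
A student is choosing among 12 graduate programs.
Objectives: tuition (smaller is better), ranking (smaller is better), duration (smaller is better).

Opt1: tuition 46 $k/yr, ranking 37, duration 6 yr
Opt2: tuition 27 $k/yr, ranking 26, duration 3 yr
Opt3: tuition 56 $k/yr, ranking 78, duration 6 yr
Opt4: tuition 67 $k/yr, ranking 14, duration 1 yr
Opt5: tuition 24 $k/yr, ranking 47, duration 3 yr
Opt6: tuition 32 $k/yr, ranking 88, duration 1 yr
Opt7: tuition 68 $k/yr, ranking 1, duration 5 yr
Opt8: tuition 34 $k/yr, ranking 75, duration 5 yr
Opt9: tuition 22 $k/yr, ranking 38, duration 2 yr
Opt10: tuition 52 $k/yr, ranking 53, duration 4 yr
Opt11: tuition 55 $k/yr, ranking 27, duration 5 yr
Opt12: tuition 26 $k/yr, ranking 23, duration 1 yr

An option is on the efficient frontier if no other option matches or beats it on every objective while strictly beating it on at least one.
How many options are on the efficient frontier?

4

Opt1: dominated by Opt2 (tuition 27≤46, ranking 26≤37, duration 3≤6).
Opt2: dominated by Opt12 (tuition 26≤27, ranking 23≤26, duration 1≤3).
Opt3: dominated by Opt1 (tuition 46≤56, ranking 37≤78, duration 6≤6).
Opt4: not dominated.
Opt5: dominated by Opt9 (tuition 22≤24, ranking 38≤47, duration 2≤3).
Opt6: dominated by Opt12 (tuition 26≤32, ranking 23≤88, duration 1≤1).
Opt7: not dominated (best ranking).
Opt8: dominated by Opt2 (tuition 27≤34, ranking 26≤75, duration 3≤5).
Opt9: not dominated (best tuition).
Opt10: dominated by Opt2 (tuition 27≤52, ranking 26≤53, duration 3≤4).
Opt11: dominated by Opt2 (tuition 27≤55, ranking 26≤27, duration 3≤5).
Opt12: not dominated.
Pareto-optimal: Opt4, Opt7, Opt9, Opt12 → 4.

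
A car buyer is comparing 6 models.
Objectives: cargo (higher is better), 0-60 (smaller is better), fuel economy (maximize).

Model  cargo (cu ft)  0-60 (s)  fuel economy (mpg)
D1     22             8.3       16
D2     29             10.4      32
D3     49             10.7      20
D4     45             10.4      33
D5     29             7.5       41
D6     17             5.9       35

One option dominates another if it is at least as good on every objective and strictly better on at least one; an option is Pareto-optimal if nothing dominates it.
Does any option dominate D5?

D1: worse on cargo (22 vs 29).
D2: worse on 0-60 (10.4 vs 7.5).
D3: worse on 0-60 (10.7 vs 7.5).
D4: worse on 0-60 (10.4 vs 7.5).
D6: worse on cargo (17 vs 29).
No option is at least as good as D5 on every objective and strictly better on one.

No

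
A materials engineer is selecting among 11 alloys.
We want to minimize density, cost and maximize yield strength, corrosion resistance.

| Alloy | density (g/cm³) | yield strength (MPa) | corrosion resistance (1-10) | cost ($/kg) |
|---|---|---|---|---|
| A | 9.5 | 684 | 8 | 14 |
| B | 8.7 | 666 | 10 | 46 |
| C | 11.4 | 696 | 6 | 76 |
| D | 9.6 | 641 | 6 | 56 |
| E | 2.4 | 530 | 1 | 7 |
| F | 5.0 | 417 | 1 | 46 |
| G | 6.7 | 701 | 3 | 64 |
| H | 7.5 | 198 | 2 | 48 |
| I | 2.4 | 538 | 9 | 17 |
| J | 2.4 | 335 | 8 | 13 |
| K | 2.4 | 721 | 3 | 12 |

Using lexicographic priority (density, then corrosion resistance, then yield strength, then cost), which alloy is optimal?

First minimize density: best is 2.4, kept {E, I, J, K}.
Then maximize corrosion resistance: best is 9, kept {I}.

I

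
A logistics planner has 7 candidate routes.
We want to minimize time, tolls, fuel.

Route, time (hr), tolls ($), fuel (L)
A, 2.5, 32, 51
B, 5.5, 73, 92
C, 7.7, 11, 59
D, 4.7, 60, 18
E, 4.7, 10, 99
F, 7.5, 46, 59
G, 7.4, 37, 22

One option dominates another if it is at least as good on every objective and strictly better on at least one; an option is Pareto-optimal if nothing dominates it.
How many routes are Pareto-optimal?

A: not dominated (best time).
B: dominated by A (time 2.5≤5.5, tolls 32≤73, fuel 51≤92).
C: not dominated.
D: not dominated (best fuel).
E: not dominated (best tolls).
F: dominated by A (time 2.5≤7.5, tolls 32≤46, fuel 51≤59).
G: not dominated.
Pareto-optimal: A, C, D, E, G → 5.

5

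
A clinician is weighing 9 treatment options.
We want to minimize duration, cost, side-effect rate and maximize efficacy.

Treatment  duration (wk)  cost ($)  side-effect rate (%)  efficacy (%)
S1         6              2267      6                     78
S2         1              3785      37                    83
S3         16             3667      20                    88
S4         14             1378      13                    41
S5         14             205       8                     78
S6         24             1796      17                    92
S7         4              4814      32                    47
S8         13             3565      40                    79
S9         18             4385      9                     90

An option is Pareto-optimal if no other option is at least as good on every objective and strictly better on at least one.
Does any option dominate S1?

S2: worse on cost (3785 vs 2267).
S3: worse on duration (16 vs 6).
S4: worse on duration (14 vs 6).
S5: worse on duration (14 vs 6).
S6: worse on duration (24 vs 6).
S7: worse on cost (4814 vs 2267).
S8: worse on duration (13 vs 6).
S9: worse on duration (18 vs 6).
No option is at least as good as S1 on every objective and strictly better on one.

No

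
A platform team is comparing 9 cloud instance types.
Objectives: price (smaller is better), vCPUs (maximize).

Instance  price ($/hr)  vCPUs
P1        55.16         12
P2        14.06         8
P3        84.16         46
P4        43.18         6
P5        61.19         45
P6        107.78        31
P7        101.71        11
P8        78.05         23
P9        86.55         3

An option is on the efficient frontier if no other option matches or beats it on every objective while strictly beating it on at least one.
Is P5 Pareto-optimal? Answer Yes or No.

P1: worse on vCPUs (12 vs 45).
P2: worse on vCPUs (8 vs 45).
P3: worse on price (84.16 vs 61.19).
P4: worse on vCPUs (6 vs 45).
P6: worse on price (107.78 vs 61.19).
P7: worse on price (101.71 vs 61.19).
P8: worse on price (78.05 vs 61.19).
P9: worse on price (86.55 vs 61.19).
No option is at least as good as P5 on every objective and strictly better on one.

Yes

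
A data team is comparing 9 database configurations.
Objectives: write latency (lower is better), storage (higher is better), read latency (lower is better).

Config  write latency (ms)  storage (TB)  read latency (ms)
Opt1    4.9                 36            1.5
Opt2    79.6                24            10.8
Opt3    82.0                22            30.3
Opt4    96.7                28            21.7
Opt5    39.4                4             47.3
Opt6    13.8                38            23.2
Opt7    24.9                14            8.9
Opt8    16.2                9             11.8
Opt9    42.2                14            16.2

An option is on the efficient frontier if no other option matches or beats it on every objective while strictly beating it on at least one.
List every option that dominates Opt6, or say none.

none

Opt1: worse on storage (36 vs 38).
Opt2: worse on write latency (79.6 vs 13.8).
Opt3: worse on write latency (82.0 vs 13.8).
Opt4: worse on write latency (96.7 vs 13.8).
Opt5: worse on write latency (39.4 vs 13.8).
Opt7: worse on write latency (24.9 vs 13.8).
Opt8: worse on write latency (16.2 vs 13.8).
Opt9: worse on write latency (42.2 vs 13.8).
No option dominates Opt6.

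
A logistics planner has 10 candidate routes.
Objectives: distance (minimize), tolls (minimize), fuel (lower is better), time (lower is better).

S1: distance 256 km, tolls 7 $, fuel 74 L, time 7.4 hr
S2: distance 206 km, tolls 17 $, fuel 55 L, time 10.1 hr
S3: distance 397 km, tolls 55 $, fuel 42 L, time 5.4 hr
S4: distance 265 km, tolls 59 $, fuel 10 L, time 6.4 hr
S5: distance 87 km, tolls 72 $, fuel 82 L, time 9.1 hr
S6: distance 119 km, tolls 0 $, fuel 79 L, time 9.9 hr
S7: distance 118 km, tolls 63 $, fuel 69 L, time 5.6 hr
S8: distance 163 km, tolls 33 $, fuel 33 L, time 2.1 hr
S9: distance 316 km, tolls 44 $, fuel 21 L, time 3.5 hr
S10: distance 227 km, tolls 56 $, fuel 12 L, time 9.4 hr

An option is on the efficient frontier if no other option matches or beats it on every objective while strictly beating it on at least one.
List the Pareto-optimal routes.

S1, S2, S4, S5, S6, S7, S8, S9, S10

S1: not dominated.
S2: not dominated.
S3: dominated by S8 (distance 163≤397, tolls 33≤55, fuel 33≤42, time 2.1≤5.4).
S4: not dominated (best fuel).
S5: not dominated (best distance).
S6: not dominated (best tolls).
S7: not dominated.
S8: not dominated (best time).
S9: not dominated.
S10: not dominated.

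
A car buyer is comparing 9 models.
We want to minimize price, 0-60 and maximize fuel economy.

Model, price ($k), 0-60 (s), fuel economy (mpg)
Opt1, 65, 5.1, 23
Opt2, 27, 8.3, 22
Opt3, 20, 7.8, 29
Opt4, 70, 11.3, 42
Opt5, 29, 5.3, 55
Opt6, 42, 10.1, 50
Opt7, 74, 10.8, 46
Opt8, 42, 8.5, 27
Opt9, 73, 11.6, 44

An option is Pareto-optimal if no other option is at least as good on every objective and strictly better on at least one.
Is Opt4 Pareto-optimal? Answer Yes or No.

No

Opt5 vs Opt4: price 29≤70, 0-60 5.3≤11.3, fuel economy 55≥42 — Opt5 is at least as good on every objective and strictly better on at least one, so Opt5 dominates Opt4.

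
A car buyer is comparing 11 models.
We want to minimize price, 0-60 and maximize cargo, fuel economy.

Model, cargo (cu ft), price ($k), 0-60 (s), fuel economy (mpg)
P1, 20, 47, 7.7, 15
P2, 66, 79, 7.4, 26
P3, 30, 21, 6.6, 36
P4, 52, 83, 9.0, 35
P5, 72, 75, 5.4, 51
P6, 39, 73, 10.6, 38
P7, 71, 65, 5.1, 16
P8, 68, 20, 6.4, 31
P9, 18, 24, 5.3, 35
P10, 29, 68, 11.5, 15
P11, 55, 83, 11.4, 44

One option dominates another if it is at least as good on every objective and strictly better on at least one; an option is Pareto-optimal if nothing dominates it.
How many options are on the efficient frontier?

6

P1: dominated by P3 (cargo 30≥20, price 21≤47, 0-60 6.6≤7.7, fuel economy 36≥15).
P2: dominated by P5 (cargo 72≥66, price 75≤79, 0-60 5.4≤7.4, fuel economy 51≥26).
P3: not dominated.
P4: dominated by P5 (cargo 72≥52, price 75≤83, 0-60 5.4≤9.0, fuel economy 51≥35).
P5: not dominated (best cargo).
P6: not dominated.
P7: not dominated (best 0-60).
P8: not dominated (best price).
P9: not dominated.
P10: dominated by P3 (cargo 30≥29, price 21≤68, 0-60 6.6≤11.5, fuel economy 36≥15).
P11: dominated by P5 (cargo 72≥55, price 75≤83, 0-60 5.4≤11.4, fuel economy 51≥44).
Pareto-optimal: P3, P5, P6, P7, P8, P9 → 6.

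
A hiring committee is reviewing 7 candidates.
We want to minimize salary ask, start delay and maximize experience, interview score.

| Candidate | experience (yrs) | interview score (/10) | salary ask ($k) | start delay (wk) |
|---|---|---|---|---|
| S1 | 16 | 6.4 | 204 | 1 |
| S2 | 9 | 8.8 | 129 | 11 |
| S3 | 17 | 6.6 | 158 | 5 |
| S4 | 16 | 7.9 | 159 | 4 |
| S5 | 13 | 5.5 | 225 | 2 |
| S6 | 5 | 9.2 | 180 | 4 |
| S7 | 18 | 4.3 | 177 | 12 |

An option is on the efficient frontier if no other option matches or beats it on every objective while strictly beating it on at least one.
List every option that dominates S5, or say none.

S1

S1: experience 16≥13, interview score 6.4≥5.5, salary ask 204≤225, start delay 1≤2 — dominates S5.
Others (S2, S3, S4, S6, S7) are each worse than S5 on at least one objective.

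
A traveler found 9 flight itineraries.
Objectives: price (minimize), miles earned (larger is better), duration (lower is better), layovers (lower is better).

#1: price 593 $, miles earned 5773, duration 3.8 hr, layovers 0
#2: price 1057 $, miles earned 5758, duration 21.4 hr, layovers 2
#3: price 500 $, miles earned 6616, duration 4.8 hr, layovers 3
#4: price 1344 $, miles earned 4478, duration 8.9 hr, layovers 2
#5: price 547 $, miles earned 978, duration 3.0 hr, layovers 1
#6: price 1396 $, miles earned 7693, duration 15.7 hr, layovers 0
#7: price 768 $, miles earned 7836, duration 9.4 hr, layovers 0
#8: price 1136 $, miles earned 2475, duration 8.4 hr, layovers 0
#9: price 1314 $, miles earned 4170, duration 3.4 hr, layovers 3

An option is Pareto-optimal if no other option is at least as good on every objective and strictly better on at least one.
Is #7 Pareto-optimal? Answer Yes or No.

#1: worse on miles earned (5773 vs 7836).
#2: worse on price (1057 vs 768).
#3: worse on miles earned (6616 vs 7836).
#4: worse on price (1344 vs 768).
#5: worse on miles earned (978 vs 7836).
#6: worse on price (1396 vs 768).
#8: worse on price (1136 vs 768).
#9: worse on price (1314 vs 768).
No option is at least as good as #7 on every objective and strictly better on one.

Yes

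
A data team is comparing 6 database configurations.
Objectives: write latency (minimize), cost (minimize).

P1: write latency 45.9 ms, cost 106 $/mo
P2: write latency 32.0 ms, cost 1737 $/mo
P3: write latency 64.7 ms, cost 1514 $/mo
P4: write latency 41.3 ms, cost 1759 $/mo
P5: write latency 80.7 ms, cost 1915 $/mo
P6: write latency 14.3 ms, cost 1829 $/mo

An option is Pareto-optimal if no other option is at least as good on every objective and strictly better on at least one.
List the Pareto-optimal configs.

P1: not dominated (best cost).
P2: not dominated.
P3: dominated by P1 (write latency 45.9≤64.7, cost 106≤1514).
P4: dominated by P2 (write latency 32.0≤41.3, cost 1737≤1759).
P5: dominated by P1 (write latency 45.9≤80.7, cost 106≤1915).
P6: not dominated (best write latency).

P1, P2, P6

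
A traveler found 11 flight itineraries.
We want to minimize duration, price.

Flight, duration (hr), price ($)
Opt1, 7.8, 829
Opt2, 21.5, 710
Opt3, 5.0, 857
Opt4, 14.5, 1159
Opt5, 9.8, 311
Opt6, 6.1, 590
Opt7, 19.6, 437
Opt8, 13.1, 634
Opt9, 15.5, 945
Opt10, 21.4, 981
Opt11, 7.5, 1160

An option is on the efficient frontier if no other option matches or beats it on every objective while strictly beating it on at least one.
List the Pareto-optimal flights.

Opt1: dominated by Opt6 (duration 6.1≤7.8, price 590≤829).
Opt2: dominated by Opt5 (duration 9.8≤21.5, price 311≤710).
Opt3: not dominated (best duration).
Opt4: dominated by Opt1 (duration 7.8≤14.5, price 829≤1159).
Opt5: not dominated (best price).
Opt6: not dominated.
Opt7: dominated by Opt5 (duration 9.8≤19.6, price 311≤437).
Opt8: dominated by Opt5 (duration 9.8≤13.1, price 311≤634).
Opt9: dominated by Opt1 (duration 7.8≤15.5, price 829≤945).
Opt10: dominated by Opt1 (duration 7.8≤21.4, price 829≤981).
Opt11: dominated by Opt3 (duration 5.0≤7.5, price 857≤1160).

Opt3, Opt5, Opt6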